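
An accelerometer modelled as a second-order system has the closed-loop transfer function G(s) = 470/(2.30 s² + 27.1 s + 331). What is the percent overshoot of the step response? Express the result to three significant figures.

Dividing through by 2.30: denominator becomes s² + 11.78 s + 143.9.
So ω_n = √143.9 = 12.0 rad/s and ζ = 11.78/(2·12.0) = 0.491.
%OS = 100·exp(−πζ/√(1−ζ²)) = 17.0%.

%OS ≈ 17.0%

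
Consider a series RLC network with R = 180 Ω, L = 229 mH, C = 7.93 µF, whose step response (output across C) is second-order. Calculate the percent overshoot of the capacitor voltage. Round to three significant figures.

For a series RLC circuit (capacitor voltage as output), ω_n = 1/√(LC) = 1/√(229 mH · 7.93 µF) = 742 rad/s.
ζ = (R/2)·√(C/L) = (180/2)·√(7.93 µF/229 mH) = 0.530.
%OS = 100 e^{−πζ/√(1−ζ²)} with ζ = 0.530 gives 14.1%.

%OS ≈ 14.1%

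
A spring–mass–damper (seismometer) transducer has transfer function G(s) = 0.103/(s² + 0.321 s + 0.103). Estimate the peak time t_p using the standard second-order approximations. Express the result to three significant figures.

t_p ≈ 11.3 s

Matching coefficients with s² + 2ζω_n s + ω_n² gives ω_n² = 0.103 ⇒ ω_n = 0.321 rad/s, and ζ = 0.321/(2ω_n) = 0.500.
ω_d = ω_n√(1−ζ²) = 0.278 rad/s. Then t_p = π/ω_d = 11.3 s.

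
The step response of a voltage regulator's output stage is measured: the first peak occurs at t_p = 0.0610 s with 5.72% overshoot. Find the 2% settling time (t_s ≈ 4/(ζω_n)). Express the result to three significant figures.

ζ from %OS: ζ = |ln 0.0572|/√(π²+ln²0.0572) = 0.673.
t_p = π/ω_d ⇒ ω_d = 51.5 rad/s; then ω_n = ω_d/√(1−ζ²) = 69.7 rad/s.
t_s ≈ 4/(ζω_n) = 4/(0.673·69.7) = 0.0853 s.

t_s ≈ 0.0853 s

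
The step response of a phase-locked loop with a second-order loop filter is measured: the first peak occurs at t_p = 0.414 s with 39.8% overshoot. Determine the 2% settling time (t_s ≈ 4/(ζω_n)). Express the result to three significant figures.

t_s ≈ 1.80 s

The overshoot fixes ζ = −ln(OS)/√(π²+ln²(OS)) = 0.281.
t_p = π/ω_d ⇒ ω_d = 7.59 rad/s; then ω_n = ω_d/√(1−ζ²) = 7.91 rad/s.
t_s ≈ 4/(ζω_n) = 4/(0.281·7.91) = 1.80 s.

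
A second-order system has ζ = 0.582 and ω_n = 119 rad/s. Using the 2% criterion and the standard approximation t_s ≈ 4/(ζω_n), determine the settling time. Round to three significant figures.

t_s ≈ 0.0578 s

t_s ≈ 4/(ζω_n) = 4/(0.582 × 119) = 0.0578 s.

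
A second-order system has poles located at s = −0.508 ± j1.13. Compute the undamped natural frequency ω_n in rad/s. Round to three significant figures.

The poles are at −σ ± jω_d with σ = 0.508 and ω_d = 1.13, so ω_n = √(σ²+ω_d²) = 1.24 rad/s and ζ = σ/ω_n = 0.410.

ω_n ≈ 1.24 rad/s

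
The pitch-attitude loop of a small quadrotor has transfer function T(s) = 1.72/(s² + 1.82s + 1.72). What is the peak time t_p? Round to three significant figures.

ω_n = √1.72 = 1.31 rad/s; ζ = 1.82/(2·1.31) = 0.694.
ω_d = ω_n√(1−ζ²) = 0.944 rad/s. Then t_p = π/ω_d = 3.33 s.

t_p ≈ 3.33 s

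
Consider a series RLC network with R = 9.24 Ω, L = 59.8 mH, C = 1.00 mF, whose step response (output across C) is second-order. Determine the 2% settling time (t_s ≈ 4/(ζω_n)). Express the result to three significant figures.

For a series RLC circuit (capacitor voltage as output), ω_n = 1/√(LC) = 1/√(59.8 mH · 1.00 mF) = 129 rad/s.
ζ = (R/2)·√(C/L) = (9.24/2)·√(1.00 mF/59.8 mH) = 0.597.
t_s ≈ 4/(ζω_n) = 0.0518 s.

t_s ≈ 0.0518 s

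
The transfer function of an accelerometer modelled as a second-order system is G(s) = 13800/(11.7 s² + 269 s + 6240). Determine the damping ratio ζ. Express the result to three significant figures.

Dividing through by 11.7: denominator becomes s² + 22.99 s + 533.3.
So ω_n = √533.3 = 23.1 rad/s and ζ = 22.99/(2·23.1) = 0.498.

ζ ≈ 0.498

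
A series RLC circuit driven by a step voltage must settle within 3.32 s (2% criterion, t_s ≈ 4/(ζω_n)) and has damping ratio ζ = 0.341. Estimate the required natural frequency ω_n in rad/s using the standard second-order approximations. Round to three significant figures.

Rearranging t_s ≈ 4/(ζω_n) gives ω_n = 4/(ζ·t_s) = 4/(0.341 × 3.32) = 3.53 rad/s.

ω_n ≈ 3.53 rad/s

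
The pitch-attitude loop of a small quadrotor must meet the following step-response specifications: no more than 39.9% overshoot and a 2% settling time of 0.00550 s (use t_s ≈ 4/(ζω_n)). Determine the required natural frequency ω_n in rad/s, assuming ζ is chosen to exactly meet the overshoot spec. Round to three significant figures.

ω_n ≈ 2590 rad/s

From %OS = 100·exp(−πζ/√(1−ζ²)), invert to get ζ = −ln(OS)/√(π² + ln²(OS)) with OS = 0.399.
−ln 0.399 = 0.9188, so ζ = 0.9188/√(π² + 0.8442) = 0.281.
From t_s ≈ 4/(ζω_n): ω_n = 4/(ζ·t_s) = 4/(0.281·0.00550) = 2590 rad/s.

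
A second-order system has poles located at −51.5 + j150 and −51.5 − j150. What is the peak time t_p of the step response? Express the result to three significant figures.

t_p = π/ω_d with ω_d = 150 (the imaginary part), so t_p = 0.0209 s.

t_p ≈ 0.0209 s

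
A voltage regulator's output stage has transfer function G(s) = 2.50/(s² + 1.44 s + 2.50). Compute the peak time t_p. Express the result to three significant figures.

ω_n = √2.50 = 1.58 rad/s; ζ = 1.44/(2·1.58) = 0.455.
ω_d = 1.58·√(1 − 0.455²) = 1.41 rad/s. Then t_p = π/ω_d = 2.23 s.

t_p ≈ 2.23 s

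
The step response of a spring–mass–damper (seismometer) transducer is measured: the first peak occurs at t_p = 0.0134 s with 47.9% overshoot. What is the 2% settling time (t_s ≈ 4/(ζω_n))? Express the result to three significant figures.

ζ from %OS: ζ = |ln 0.479|/√(π²+ln²0.479) = 0.228.
t_p = π/ω_d ⇒ ω_d = 234 rad/s; then ω_n = ω_d/√(1−ζ²) = 241 rad/s.
t_s ≈ 4/(ζω_n) = 4/(0.228·241) = 0.0728 s.

t_s ≈ 0.0728 s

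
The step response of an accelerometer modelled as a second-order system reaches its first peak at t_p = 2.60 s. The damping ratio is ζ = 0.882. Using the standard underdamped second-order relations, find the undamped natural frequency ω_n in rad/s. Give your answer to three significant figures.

ω_n ≈ 2.56 rad/s

Peak time t_p = π/ω_d, so ω_d = π/t_p = π/2.60 = 1.21 rad/s.
ω_n = ω_d/√(1−ζ²) = 1.21/√0.222 = 2.56 rad/s.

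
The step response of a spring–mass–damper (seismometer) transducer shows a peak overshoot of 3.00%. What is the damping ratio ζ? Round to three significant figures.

From %OS = 100·exp(−πζ/√(1−ζ²)), invert to get ζ = −ln(OS)/√(π² + ln²(OS)) with OS = 0.0300.
−ln 0.0300 = 3.507, so ζ = 3.507/√(π² + 12.30) = 0.745.

ζ ≈ 0.745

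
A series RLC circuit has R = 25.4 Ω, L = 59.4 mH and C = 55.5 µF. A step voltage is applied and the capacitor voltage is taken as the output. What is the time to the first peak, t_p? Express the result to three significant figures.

t_p ≈ 0.00619 s

For a series RLC circuit (capacitor voltage as output), ω_n = 1/√(LC) = 1/√(59.4 mH · 55.5 µF) = 551 rad/s.
ζ = (R/2)·√(C/L) = (25.4/2)·√(55.5 µF/59.4 mH) = 0.388.
ω_d = 551·√(1 − 0.388²) = 508 rad/s. t_p = π/ω_d = 0.00619 s.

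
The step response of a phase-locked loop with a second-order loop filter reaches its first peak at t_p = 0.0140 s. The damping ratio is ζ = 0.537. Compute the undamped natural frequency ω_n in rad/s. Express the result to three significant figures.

Peak time t_p = π/ω_d, so ω_d = π/t_p = π/0.0140 = 224 rad/s.
ω_n = ω_d/√(1−ζ²) = 224/√0.712 = 266 rad/s.

ω_n ≈ 266 rad/s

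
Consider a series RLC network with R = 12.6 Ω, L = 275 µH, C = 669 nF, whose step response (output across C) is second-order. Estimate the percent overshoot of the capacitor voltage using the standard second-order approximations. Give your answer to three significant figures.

%OS ≈ 35.8%

For a series RLC circuit (capacitor voltage as output), ω_n = 1/√(LC) = 1/√(275 µH · 669 nF) = 73700 rad/s.
ζ = (R/2)·√(C/L) = (12.6/2)·√(669 nF/275 µH) = 0.311.
%OS = 100 e^{−πζ/√(1−ζ²)} with ζ = 0.311 gives 35.8%.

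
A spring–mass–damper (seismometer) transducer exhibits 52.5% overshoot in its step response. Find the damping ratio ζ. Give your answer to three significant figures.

ζ = −ln(OS)/√(π² + (ln OS)²). With OS = 0.525, ln OS = −0.6444 and ζ = 0.6444/3.207 = 0.201.

ζ ≈ 0.201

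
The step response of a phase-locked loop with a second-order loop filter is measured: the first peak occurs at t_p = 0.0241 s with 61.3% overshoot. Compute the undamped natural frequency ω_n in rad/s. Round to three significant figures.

From the overshoot, ζ = −ln(OS)/√(π²+ln²(OS)) = 0.154.
t_p = π/ω_d ⇒ ω_d = 130 rad/s; then ω_n = ω_d/√(1−ζ²) = 132 rad/s.

ω_n ≈ 132 rad/s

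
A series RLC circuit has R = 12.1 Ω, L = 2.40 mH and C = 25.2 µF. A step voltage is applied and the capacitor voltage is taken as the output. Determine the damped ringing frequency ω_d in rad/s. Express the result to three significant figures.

For a series RLC circuit (capacitor voltage as output), ω_n = 1/√(LC) = 1/√(2.40 mH · 25.2 µF) = 4070 rad/s.
ζ = (R/2)·√(C/L) = (12.1/2)·√(25.2 µF/2.40 mH) = 0.620.
ω_d = 4070·√(1 − 0.620²) = 3190 rad/s.

ω_d ≈ 3190 rad/s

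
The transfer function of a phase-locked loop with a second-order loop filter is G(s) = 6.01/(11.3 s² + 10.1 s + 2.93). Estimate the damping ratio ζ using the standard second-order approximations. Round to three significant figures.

ζ ≈ 0.878

Dividing through by 11.3: denominator becomes s² + 0.8938 s + 0.2593.
So ω_n = √0.2593 = 0.509 rad/s and ζ = 0.8938/(2·0.509) = 0.878.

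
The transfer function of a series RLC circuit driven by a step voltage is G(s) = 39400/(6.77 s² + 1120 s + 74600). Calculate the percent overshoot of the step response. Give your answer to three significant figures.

%OS ≈ 1.79%

Dividing through by 6.77: denominator becomes s² + 165.4 s + 11020.
So ω_n = √11020 = 105 rad/s and ζ = 165.4/(2·105) = 0.788.
%OS = 100·exp(−πζ/√(1−ζ²)) = 1.79%.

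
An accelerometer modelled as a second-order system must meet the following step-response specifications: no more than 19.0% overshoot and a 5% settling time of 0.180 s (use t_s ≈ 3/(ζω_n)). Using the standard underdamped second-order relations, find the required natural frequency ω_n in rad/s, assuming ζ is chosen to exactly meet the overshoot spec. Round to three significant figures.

Inverting the overshoot relation: ζ = |ln 0.190|/√(π² + ln²0.190) = 0.467.
From t_s ≈ 3/(ζω_n): ω_n = 3/(ζ·t_s) = 3/(0.467·0.180) = 35.7 rad/s.

ω_n ≈ 35.7 rad/s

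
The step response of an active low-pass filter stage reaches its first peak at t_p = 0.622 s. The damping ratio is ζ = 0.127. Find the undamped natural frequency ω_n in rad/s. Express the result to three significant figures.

ω_n ≈ 5.09 rad/s

Peak time t_p = π/ω_d, so ω_d = π/t_p = π/0.622 = 5.05 rad/s.
ω_n = ω_d/√(1−ζ²) = 5.05/√0.984 = 5.09 rad/s.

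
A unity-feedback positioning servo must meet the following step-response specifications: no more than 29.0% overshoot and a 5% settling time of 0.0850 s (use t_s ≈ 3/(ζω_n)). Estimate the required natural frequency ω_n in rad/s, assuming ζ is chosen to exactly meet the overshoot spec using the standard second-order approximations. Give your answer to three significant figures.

ζ = −ln(OS)/√(π² + (ln OS)²). With OS = 0.290, ln OS = −1.238 and ζ = 1.238/3.377 = 0.367.
From t_s ≈ 3/(ζω_n): ω_n = 3/(ζ·t_s) = 3/(0.367·0.0850) = 96.3 rad/s.

ω_n ≈ 96.3 rad/s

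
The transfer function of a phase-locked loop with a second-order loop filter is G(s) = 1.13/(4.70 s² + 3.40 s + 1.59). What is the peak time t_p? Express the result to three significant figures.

Dividing through by 4.70: denominator becomes s² + 0.7234 s + 0.3383.
So ω_n = √0.3383 = 0.582 rad/s and ζ = 0.7234/(2·0.582) = 0.622.
ω_d = ω_n√(1−ζ²) = 0.455 rad/s. t_p = π/ω_d = 6.90 s.

t_p ≈ 6.90 s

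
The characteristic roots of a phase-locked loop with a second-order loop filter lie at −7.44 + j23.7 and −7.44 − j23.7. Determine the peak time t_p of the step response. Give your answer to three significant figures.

t_p ≈ 0.133 s

t_p = π/ω_d with ω_d = 23.7 (the imaginary part), so t_p = 0.133 s.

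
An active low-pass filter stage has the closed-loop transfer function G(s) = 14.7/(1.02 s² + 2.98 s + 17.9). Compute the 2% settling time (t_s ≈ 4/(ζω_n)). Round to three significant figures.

t_s ≈ 2.74 s

Dividing through by 1.02: denominator becomes s² + 2.922 s + 17.55.
So ω_n = √17.55 = 4.19 rad/s and ζ = 2.922/(2·4.19) = 0.349.
t_s ≈ 4/(ζω_n) = 2.74 s.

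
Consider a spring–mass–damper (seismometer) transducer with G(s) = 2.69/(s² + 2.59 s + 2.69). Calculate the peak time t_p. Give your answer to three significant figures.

ω_n = √2.69 = 1.64 rad/s; ζ = 2.59/(2·1.64) = 0.790.
ω_d = 1.64·√(1 − 0.790²) = 1.01 rad/s. Then t_p = π/ω_d = 3.12 s.

t_p ≈ 3.12 s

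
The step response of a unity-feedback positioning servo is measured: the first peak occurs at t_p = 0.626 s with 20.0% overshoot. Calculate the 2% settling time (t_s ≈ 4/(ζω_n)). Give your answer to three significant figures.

From the overshoot, ζ = −ln(OS)/√(π²+ln²(OS)) = 0.456.
t_p = π/ω_d ⇒ ω_d = 5.02 rad/s; then ω_n = ω_d/√(1−ζ²) = 5.64 rad/s.
t_s ≈ 4/(ζω_n) = 4/(0.456·5.64) = 1.56 s.

t_s ≈ 1.56 s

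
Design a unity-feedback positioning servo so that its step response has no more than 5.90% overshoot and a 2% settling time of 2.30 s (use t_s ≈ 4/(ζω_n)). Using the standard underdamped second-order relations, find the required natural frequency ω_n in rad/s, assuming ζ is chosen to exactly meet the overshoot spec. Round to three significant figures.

ζ = −ln(OS)/√(π² + (ln OS)²). With OS = 0.0590, ln OS = −2.830 and ζ = 2.830/4.228 = 0.669.
From t_s ≈ 4/(ζω_n): ω_n = 4/(ζ·t_s) = 4/(0.669·2.30) = 2.60 rad/s.

ω_n ≈ 2.60 rad/s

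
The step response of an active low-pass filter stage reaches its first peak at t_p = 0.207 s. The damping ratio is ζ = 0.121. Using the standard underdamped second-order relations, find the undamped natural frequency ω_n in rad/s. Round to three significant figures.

Peak time t_p = π/ω_d, so ω_d = π/t_p = π/0.207 = 15.2 rad/s.
ω_n = ω_d/√(1−ζ²) = 15.2/√0.985 = 15.3 rad/s.

ω_n ≈ 15.3 rad/s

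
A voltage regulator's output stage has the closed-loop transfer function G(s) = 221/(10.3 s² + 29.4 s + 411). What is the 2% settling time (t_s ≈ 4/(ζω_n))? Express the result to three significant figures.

t_s ≈ 2.80 s

Dividing through by 10.3: denominator becomes s² + 2.854 s + 39.90.
So ω_n = √39.90 = 6.32 rad/s and ζ = 2.854/(2·6.32) = 0.226.
t_s ≈ 4/(ζω_n) = 2.80 s.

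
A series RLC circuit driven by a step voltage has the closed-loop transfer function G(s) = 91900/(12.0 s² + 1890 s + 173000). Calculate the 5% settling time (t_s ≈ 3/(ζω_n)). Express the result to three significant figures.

t_s ≈ 0.0381 s

Dividing through by 12.0: denominator becomes s² + 157.5 s + 14420.
So ω_n = √14420 = 120 rad/s and ζ = 157.5/(2·120) = 0.656.
t_s ≈ 3/(ζω_n) = 0.0381 s.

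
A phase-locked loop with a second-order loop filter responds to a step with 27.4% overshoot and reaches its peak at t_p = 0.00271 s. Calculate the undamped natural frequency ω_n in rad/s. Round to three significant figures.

ω_n ≈ 1250 rad/s

From the overshoot, ζ = −ln(OS)/√(π²+ln²(OS)) = 0.381.
t_p = π/ω_d ⇒ ω_d = 1160 rad/s; then ω_n = ω_d/√(1−ζ²) = 1250 rad/s.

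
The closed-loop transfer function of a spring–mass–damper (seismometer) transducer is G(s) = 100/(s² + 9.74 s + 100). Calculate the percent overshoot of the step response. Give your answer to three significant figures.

ω_n = √100 = 10.0 rad/s; ζ = 9.74/(2·10.0) = 0.487.
%OS = 100 e^{−πζ/√(1−ζ²)} with ζ = 0.487 gives 17.3%.

%OS ≈ 17.3%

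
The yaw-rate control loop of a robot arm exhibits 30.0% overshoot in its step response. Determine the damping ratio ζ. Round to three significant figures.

ζ = −ln(OS)/√(π² + (ln OS)²). With OS = 0.300, ln OS = −1.204 and ζ = 1.204/3.364 = 0.358.

ζ ≈ 0.358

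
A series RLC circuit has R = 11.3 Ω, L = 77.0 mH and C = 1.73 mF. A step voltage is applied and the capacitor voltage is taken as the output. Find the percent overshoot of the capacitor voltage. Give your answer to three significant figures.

%OS ≈ 0.672%

For a series RLC circuit (capacitor voltage as output), ω_n = 1/√(LC) = 1/√(77.0 mH · 1.73 mF) = 86.6 rad/s.
ζ = (R/2)·√(C/L) = (11.3/2)·√(1.73 mF/77.0 mH) = 0.847.
%OS = 100 e^{−πζ/√(1−ζ²)} with ζ = 0.847 gives 0.672%.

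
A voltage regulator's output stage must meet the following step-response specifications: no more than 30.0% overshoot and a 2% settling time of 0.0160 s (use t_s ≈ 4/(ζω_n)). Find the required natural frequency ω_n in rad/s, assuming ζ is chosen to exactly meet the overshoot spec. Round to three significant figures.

ω_n ≈ 699 rad/s

From %OS = 100·exp(−πζ/√(1−ζ²)), invert to get ζ = −ln(OS)/√(π² + ln²(OS)) with OS = 0.300.
−ln 0.300 = 1.204, so ζ = 1.204/√(π² + 1.450) = 0.358.
From t_s ≈ 4/(ζω_n): ω_n = 4/(ζ·t_s) = 4/(0.358·0.0160) = 699 rad/s.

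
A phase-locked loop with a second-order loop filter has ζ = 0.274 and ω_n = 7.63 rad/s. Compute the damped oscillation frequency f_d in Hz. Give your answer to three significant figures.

ω_d = ω_n√(1−ζ²) = 7.63·√0.925 = 7.34 rad/s.
f_d = ω_d/(2π) = 1.17 Hz.

f_d ≈ 1.17 Hz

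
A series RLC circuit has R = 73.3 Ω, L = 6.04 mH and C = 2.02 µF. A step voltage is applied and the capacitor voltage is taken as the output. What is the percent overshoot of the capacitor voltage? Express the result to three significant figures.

For a series RLC circuit (capacitor voltage as output), ω_n = 1/√(LC) = 1/√(6.04 mH · 2.02 µF) = 9050 rad/s.
ζ = (R/2)·√(C/L) = (73.3/2)·√(2.02 µF/6.04 mH) = 0.670.
Overshoot: exp(−π·0.670/√(1−0.670²)) = 0.0586, i.e. 5.86%.

%OS ≈ 5.86%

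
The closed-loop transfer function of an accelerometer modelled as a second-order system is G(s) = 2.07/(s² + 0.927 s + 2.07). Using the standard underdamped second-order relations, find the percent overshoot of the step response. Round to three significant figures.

%OS ≈ 34.3%

Matching coefficients with s² + 2ζω_n s + ω_n² gives ω_n² = 2.07 ⇒ ω_n = 1.44 rad/s, and ζ = 0.927/(2ω_n) = 0.322.
%OS = 100·exp(−πζ/√(1−ζ²)) = 34.3%.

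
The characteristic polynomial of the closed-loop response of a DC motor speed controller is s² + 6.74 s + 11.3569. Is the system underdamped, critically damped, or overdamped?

critically damped

a² − 4b = 6.74² − 4·11.3569 = 0 (repeated real root); the system is critically damped.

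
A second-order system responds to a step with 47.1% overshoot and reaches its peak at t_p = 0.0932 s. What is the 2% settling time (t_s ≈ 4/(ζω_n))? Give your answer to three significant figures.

t_s ≈ 0.495 s

The overshoot fixes ζ = −ln(OS)/√(π²+ln²(OS)) = 0.233.
From t_p = π/ω_d, ω_d = π/0.0932 = 33.7 rad/s, so ω_n = ω_d/√(1−ζ²) = 34.7 rad/s.
t_s ≈ 4/(ζω_n) = 4/(0.233·34.7) = 0.495 s.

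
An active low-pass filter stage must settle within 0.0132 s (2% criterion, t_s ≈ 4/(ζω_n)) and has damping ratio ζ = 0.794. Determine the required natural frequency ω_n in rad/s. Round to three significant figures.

Rearranging t_s ≈ 4/(ζω_n) gives ω_n = 4/(ζ·t_s) = 4/(0.794 × 0.0132) = 382 rad/s.

ω_n ≈ 382 rad/s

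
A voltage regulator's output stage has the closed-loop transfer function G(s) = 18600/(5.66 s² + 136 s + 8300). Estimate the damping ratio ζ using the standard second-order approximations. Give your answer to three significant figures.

Dividing through by 5.66: denominator becomes s² + 24.03 s + 1466.
So ω_n = √1466 = 38.3 rad/s and ζ = 24.03/(2·38.3) = 0.314.

ζ ≈ 0.314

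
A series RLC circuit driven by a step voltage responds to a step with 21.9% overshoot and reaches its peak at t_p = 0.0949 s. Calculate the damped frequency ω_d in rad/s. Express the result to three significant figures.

ω_d ≈ 33.1 rad/s

t_p = π/ω_d, so ω_d = π/0.0949 = 33.1 rad/s.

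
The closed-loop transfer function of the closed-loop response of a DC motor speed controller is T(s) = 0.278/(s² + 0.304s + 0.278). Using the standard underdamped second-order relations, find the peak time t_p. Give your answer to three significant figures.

Matching coefficients with s² + 2ζω_n s + ω_n² gives ω_n² = 0.278 ⇒ ω_n = 0.527 rad/s, and ζ = 0.304/(2ω_n) = 0.288.
The damped frequency ω_d = ω_n√(1−ζ²) = 0.505 rad/s. Then t_p = π/ω_d = 6.22 s.

t_p ≈ 6.22 s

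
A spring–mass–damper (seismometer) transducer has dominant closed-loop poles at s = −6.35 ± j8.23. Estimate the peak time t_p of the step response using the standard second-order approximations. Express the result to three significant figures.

t_p ≈ 0.382 s

t_p = π/ω_d with ω_d = 8.23 (the imaginary part), so t_p = 0.382 s.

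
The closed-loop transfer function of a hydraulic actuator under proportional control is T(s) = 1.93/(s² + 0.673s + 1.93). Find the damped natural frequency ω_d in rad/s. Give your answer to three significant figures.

ω_n = √1.93 = 1.39 rad/s; ζ = 0.673/(2·1.39) = 0.242.
ω_d = ω_n√(1−ζ²) = 1.35 rad/s.

ω_d ≈ 1.35 rad/s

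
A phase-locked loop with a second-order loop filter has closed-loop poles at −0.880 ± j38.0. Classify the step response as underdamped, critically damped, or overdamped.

underdamped

Since the poles form a complex-conjugate pair with nonzero imaginary part, the response is underdamped.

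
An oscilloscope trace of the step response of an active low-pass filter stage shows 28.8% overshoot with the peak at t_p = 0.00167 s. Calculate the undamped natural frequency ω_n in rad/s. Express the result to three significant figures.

ω_n ≈ 2020 rad/s

From the overshoot, ζ = −ln(OS)/√(π²+ln²(OS)) = 0.368.
From t_p = π/ω_d, ω_d = π/0.00167 = 1880 rad/s, so ω_n = ω_d/√(1−ζ²) = 2020 rad/s.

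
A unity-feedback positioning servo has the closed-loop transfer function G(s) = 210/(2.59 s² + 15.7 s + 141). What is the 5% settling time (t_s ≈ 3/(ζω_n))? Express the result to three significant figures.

t_s ≈ 0.990 s

Dividing through by 2.59: denominator becomes s² + 6.062 s + 54.44.
So ω_n = √54.44 = 7.38 rad/s and ζ = 6.062/(2·7.38) = 0.411.
t_s ≈ 3/(ζω_n) = 0.990 s.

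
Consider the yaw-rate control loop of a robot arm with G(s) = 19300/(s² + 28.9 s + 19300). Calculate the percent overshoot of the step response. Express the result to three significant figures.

%OS ≈ 72.0%

Comparing the denominator to s² + 2ζω_n s + ω_n²: ω_n = √19300 = 139 rad/s, and 2ζω_n = 28.9 so ζ = 28.9/(2·139) = 0.104.
%OS = 100·exp(−πζ/√(1−ζ²)) = 72.0%.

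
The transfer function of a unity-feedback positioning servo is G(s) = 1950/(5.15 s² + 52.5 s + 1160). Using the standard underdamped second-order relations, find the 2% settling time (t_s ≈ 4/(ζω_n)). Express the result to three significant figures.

Dividing through by 5.15: denominator becomes s² + 10.19 s + 225.2.
So ω_n = √225.2 = 15.0 rad/s and ζ = 10.19/(2·15.0) = 0.340.
t_s ≈ 4/(ζω_n) = 0.785 s.

t_s ≈ 0.785 s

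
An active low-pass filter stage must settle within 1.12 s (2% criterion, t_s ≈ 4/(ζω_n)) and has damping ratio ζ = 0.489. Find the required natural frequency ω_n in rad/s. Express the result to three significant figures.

Rearranging t_s ≈ 4/(ζω_n) gives ω_n = 4/(ζ·t_s) = 4/(0.489 × 1.12) = 7.30 rad/s.

ω_n ≈ 7.30 rad/s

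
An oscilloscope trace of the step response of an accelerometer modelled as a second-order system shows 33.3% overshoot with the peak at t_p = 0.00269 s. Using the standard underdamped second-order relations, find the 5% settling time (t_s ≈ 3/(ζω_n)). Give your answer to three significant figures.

t_s ≈ 0.00734 s

ζ from %OS: ζ = |ln 0.333|/√(π²+ln²0.333) = 0.330.
From t_p = π/ω_d, ω_d = π/0.00269 = 1170 rad/s, so ω_n = ω_d/√(1−ζ²) = 1240 rad/s.
t_s ≈ 3/(ζω_n) = 3/(0.330·1240) = 0.00734 s.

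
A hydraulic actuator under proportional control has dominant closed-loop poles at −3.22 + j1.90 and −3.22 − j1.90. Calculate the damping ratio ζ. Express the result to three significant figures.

ζ ≈ 0.861

The poles are at −σ ± jω_d with σ = 3.22 and ω_d = 1.90, so ω_n = √(σ²+ω_d²) = 3.74 rad/s and ζ = σ/ω_n = 0.861.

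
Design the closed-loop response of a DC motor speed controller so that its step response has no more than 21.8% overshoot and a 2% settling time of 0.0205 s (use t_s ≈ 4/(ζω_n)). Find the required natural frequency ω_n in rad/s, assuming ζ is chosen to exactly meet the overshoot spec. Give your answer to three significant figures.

Inverting the overshoot relation: ζ = |ln 0.218|/√(π² + ln²0.218) = 0.436.
From t_s ≈ 4/(ζω_n): ω_n = 4/(ζ·t_s) = 4/(0.436·0.0205) = 447 rad/s.

ω_n ≈ 447 rad/s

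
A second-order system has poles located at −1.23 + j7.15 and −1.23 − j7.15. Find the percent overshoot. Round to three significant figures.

With σ = 1.23, ω_d = 7.15: ω_n = √(σ²+ω_d²) = 7.26 rad/s, ζ = σ/ω_n = 0.170.
Overshoot: exp(−π·0.170/√(1−0.170²)) = 0.582, i.e. 58.2%.

%OS ≈ 58.2%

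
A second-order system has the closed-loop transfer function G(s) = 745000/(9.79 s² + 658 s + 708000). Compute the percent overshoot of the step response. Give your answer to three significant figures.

%OS ≈ 67.3%

Dividing through by 9.79: denominator becomes s² + 67.21 s + 72320.
So ω_n = √72320 = 269 rad/s and ζ = 67.21/(2·269) = 0.125.
%OS = 100 e^{−πζ/√(1−ζ²)} with ζ = 0.125 gives 67.3%.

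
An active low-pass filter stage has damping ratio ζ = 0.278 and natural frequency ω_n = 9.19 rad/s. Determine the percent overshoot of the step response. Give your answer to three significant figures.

For an underdamped second-order system, %OS = 100·exp(−πζ/√(1−ζ²)).
πζ/√(1−ζ²) = π·0.278/√(1−0.0773) = 0.9092, so %OS = 100·e^(−0.9092) = 40.3%.

%OS ≈ 40.3%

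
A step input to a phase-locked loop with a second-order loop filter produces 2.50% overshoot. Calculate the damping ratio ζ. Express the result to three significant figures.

ζ ≈ 0.761

Inverting the overshoot relation: ζ = |ln 0.0250|/√(π² + ln²0.0250) = 0.761.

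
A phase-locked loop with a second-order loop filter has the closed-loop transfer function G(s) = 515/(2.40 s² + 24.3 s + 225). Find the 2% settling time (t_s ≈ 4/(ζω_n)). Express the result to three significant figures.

t_s ≈ 0.790 s

Dividing through by 2.40: denominator becomes s² + 10.12 s + 93.75.
So ω_n = √93.75 = 9.68 rad/s and ζ = 10.12/(2·9.68) = 0.523.
t_s ≈ 4/(ζω_n) = 0.790 s.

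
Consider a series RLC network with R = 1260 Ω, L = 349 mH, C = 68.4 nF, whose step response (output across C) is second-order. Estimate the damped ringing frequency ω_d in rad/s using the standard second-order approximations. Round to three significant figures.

ω_d ≈ 6220 rad/s

For a series RLC circuit (capacitor voltage as output), ω_n = 1/√(LC) = 1/√(349 mH · 68.4 nF) = 6470 rad/s.
ζ = (R/2)·√(C/L) = (1260/2)·√(68.4 nF/349 mH) = 0.279.
ω_d = ω_n√(1−ζ²) = 6220 rad/s.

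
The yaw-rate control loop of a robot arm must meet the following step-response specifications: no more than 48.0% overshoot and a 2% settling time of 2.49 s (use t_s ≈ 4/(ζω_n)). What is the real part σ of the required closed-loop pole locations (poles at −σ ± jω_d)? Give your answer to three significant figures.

σ ≈ 1.61

The settling-time spec alone fixes σ = ζω_n = 4/t_s = 4/2.49 = 1.61.
(Overshoot then fixes ζ = 0.228 and hence ω_d = σ·√(1−ζ²)/ζ = 6.88 rad/s.)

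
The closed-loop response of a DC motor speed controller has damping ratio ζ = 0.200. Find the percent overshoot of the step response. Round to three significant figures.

%OS ≈ 52.7%

For an underdamped second-order system, %OS = 100·exp(−πζ/√(1−ζ²)).
πζ/√(1−ζ²) = π·0.200/√(1−0.0400) = 0.6413, so %OS = 100·e^(−0.6413) = 52.7%.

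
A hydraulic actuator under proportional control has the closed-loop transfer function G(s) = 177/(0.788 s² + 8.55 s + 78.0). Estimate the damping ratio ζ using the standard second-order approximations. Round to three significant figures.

ζ ≈ 0.545

Dividing through by 0.788: denominator becomes s² + 10.85 s + 98.98.
So ω_n = √98.98 = 9.95 rad/s and ζ = 10.85/(2·9.95) = 0.545.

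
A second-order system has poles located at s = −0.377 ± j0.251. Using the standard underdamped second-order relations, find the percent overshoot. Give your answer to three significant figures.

|pole| = ω_n = √(0.377² + 0.251²) = 0.453 rad/s; ζ = cos θ = σ/ω_n = 0.832.
%OS = 100·exp(−πζ/√(1−ζ²)) = 0.893%.

%OS ≈ 0.893%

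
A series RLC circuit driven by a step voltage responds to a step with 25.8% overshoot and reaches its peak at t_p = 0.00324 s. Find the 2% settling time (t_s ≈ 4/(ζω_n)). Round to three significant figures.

From the overshoot, ζ = −ln(OS)/√(π²+ln²(OS)) = 0.396.
t_p = π/ω_d ⇒ ω_d = 970 rad/s; then ω_n = ω_d/√(1−ζ²) = 1060 rad/s.
t_s ≈ 4/(ζω_n) = 4/(0.396·1060) = 0.00957 s.

t_s ≈ 0.00957 s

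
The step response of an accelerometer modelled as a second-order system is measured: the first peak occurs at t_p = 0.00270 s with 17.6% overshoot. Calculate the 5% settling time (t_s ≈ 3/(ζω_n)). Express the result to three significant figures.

From the overshoot, ζ = −ln(OS)/√(π²+ln²(OS)) = 0.484.
t_p = π/ω_d ⇒ ω_d = 1160 rad/s; then ω_n = ω_d/√(1−ζ²) = 1330 rad/s.
t_s ≈ 3/(ζω_n) = 3/(0.484·1330) = 0.00466 s.

t_s ≈ 0.00466 s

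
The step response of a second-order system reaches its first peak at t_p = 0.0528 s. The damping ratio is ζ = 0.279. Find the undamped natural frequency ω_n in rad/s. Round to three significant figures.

ω_n ≈ 62.0 rad/s

Peak time t_p = π/ω_d, so ω_d = π/t_p = π/0.0528 = 59.5 rad/s.
ω_n = ω_d/√(1−ζ²) = 59.5/√0.922 = 62.0 rad/s.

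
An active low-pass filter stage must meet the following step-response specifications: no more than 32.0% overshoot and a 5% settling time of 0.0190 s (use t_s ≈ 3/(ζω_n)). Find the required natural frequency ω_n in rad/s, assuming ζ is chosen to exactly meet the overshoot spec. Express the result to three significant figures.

ζ = −ln(OS)/√(π² + (ln OS)²). With OS = 0.320, ln OS = −1.139 and ζ = 1.139/3.342 = 0.341.
From t_s ≈ 3/(ζω_n): ω_n = 3/(ζ·t_s) = 3/(0.341·0.0190) = 463 rad/s.

ω_n ≈ 463 rad/s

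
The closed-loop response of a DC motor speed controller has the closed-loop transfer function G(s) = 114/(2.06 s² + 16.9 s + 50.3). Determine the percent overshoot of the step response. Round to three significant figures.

Dividing through by 2.06: denominator becomes s² + 8.204 s + 24.42.
So ω_n = √24.42 = 4.94 rad/s and ζ = 8.204/(2·4.94) = 0.830.
%OS = 100·exp(−πζ/√(1−ζ²)) = 0.931%.

%OS ≈ 0.931%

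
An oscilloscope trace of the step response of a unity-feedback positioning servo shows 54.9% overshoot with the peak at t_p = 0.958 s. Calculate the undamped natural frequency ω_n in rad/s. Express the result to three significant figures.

From the overshoot, ζ = −ln(OS)/√(π²+ln²(OS)) = 0.187.
t_p = π/ω_d ⇒ ω_d = 3.28 rad/s; then ω_n = ω_d/√(1−ζ²) = 3.34 rad/s.

ω_n ≈ 3.34 rad/s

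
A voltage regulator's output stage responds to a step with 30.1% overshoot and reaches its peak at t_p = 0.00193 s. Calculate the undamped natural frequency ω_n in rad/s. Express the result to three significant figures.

ω_n ≈ 1740 rad/s

ζ from %OS: ζ = |ln 0.301|/√(π²+ln²0.301) = 0.357.
t_p = π/ω_d ⇒ ω_d = 1630 rad/s; then ω_n = ω_d/√(1−ζ²) = 1740 rad/s.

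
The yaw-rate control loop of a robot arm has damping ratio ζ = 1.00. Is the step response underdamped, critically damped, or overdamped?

Since ζ = 1, the system is critically damped.

critically damped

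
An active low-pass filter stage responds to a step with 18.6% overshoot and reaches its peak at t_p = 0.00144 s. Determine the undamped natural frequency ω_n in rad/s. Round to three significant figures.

From the overshoot, ζ = −ln(OS)/√(π²+ln²(OS)) = 0.472.
From t_p = π/ω_d, ω_d = π/0.00144 = 2180 rad/s, so ω_n = ω_d/√(1−ζ²) = 2470 rad/s.

ω_n ≈ 2470 rad/s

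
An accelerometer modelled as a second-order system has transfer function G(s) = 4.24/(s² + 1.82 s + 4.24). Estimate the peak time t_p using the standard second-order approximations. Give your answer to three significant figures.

Comparing the denominator to s² + 2ζω_n s + ω_n²: ω_n = √4.24 = 2.06 rad/s, and 2ζω_n = 1.82 so ζ = 1.82/(2·2.06) = 0.442.
ω_d = ω_n√(1−ζ²) = 1.85 rad/s. Then t_p = π/ω_d = 1.70 s.

t_p ≈ 1.70 s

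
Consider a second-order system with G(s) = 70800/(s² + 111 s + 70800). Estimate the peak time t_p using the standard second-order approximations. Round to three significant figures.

ω_n = √70800 = 266 rad/s; ζ = 111/(2·266) = 0.209.
ω_d = ω_n√(1−ζ²) = 260 rad/s. Then t_p = π/ω_d = 0.0121 s.

t_p ≈ 0.0121 s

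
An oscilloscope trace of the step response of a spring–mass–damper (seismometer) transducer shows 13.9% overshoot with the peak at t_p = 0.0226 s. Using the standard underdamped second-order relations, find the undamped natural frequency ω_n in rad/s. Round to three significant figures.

ζ from %OS: ζ = |ln 0.139|/√(π²+ln²0.139) = 0.532.
From t_p = π/ω_d, ω_d = π/0.0226 = 139 rad/s, so ω_n = ω_d/√(1−ζ²) = 164 rad/s.

ω_n ≈ 164 rad/s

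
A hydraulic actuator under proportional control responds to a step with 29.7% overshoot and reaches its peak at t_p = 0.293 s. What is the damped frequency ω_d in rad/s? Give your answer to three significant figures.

ω_d ≈ 10.7 rad/s

t_p = π/ω_d, so ω_d = π/0.293 = 10.7 rad/s.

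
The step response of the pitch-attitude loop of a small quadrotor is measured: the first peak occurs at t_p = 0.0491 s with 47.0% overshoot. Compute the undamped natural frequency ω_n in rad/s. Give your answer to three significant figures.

ω_n ≈ 65.8 rad/s

The overshoot fixes ζ = −ln(OS)/√(π²+ln²(OS)) = 0.234.
From t_p = π/ω_d, ω_d = π/0.0491 = 64.0 rad/s, so ω_n = ω_d/√(1−ζ²) = 65.8 rad/s.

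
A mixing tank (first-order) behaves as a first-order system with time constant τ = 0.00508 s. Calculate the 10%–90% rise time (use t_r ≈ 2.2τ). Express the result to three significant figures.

t_r ≈ 2.2τ = 0.0112 s.

t_r ≈ 0.0112 s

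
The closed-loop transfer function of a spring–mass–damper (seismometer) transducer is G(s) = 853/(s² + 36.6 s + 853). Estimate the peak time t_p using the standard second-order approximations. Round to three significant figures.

Matching coefficients with s² + 2ζω_n s + ω_n² gives ω_n² = 853 ⇒ ω_n = 29.2 rad/s, and ζ = 36.6/(2ω_n) = 0.627.
ω_d = ω_n√(1−ζ²) = 22.8 rad/s. Then t_p = π/ω_d = 0.138 s.

t_p ≈ 0.138 s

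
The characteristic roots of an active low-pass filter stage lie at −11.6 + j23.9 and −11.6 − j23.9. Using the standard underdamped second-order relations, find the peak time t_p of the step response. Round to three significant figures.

t_p = π/ω_d with ω_d = 23.9 (the imaginary part), so t_p = 0.131 s.

t_p ≈ 0.131 s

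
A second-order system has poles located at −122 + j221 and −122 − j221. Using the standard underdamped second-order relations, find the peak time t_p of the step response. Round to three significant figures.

t_p ≈ 0.0142 s

t_p = π/ω_d with ω_d = 221 (the imaginary part), so t_p = 0.0142 s.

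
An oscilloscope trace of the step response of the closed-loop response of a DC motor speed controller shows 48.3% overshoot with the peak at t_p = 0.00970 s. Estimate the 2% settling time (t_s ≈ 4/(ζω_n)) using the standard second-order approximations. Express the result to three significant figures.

t_s ≈ 0.0533 s

ζ from %OS: ζ = |ln 0.483|/√(π²+ln²0.483) = 0.226.
t_p = π/ω_d ⇒ ω_d = 324 rad/s; then ω_n = ω_d/√(1−ζ²) = 332 rad/s.
t_s ≈ 4/(ζω_n) = 4/(0.226·332) = 0.0533 s.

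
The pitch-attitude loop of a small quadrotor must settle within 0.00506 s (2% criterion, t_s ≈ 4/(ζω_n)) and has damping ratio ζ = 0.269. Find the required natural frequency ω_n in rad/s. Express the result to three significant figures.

Rearranging t_s ≈ 4/(ζω_n) gives ω_n = 4/(ζ·t_s) = 4/(0.269 × 0.00506) = 2940 rad/s.

ω_n ≈ 2940 rad/s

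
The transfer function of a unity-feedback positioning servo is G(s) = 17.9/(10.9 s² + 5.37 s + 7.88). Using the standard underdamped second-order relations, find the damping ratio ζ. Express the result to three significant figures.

Dividing through by 10.9: denominator becomes s² + 0.4927 s + 0.7229.
So ω_n = √0.7229 = 0.850 rad/s and ζ = 0.4927/(2·0.850) = 0.290.

ζ ≈ 0.290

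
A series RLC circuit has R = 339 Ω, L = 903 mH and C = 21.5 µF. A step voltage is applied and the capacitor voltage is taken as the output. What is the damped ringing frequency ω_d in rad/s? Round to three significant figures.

For a series RLC circuit (capacitor voltage as output), ω_n = 1/√(LC) = 1/√(903 mH · 21.5 µF) = 227 rad/s.
ζ = (R/2)·√(C/L) = (339/2)·√(21.5 µF/903 mH) = 0.827.
The damped frequency ω_d = ω_n√(1−ζ²) = 128 rad/s.

ω_d ≈ 128 rad/s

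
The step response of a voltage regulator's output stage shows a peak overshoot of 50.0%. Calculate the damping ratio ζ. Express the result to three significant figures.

ζ ≈ 0.215

Inverting the overshoot relation: ζ = |ln 0.500|/√(π² + ln²0.500) = 0.215.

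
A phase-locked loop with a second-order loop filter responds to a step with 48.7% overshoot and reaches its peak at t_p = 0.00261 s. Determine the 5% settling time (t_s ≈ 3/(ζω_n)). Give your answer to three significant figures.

t_s ≈ 0.0109 s

The overshoot fixes ζ = −ln(OS)/√(π²+ln²(OS)) = 0.223.
From t_p = π/ω_d, ω_d = π/0.00261 = 1200 rad/s, so ω_n = ω_d/√(1−ζ²) = 1230 rad/s.
t_s ≈ 3/(ζω_n) = 3/(0.223·1230) = 0.0109 s.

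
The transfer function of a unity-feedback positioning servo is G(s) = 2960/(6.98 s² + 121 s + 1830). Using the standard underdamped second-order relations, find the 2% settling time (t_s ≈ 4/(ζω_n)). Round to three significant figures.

t_s ≈ 0.461 s

Dividing through by 6.98: denominator becomes s² + 17.34 s + 262.2.
So ω_n = √262.2 = 16.2 rad/s and ζ = 17.34/(2·16.2) = 0.535.
t_s ≈ 4/(ζω_n) = 0.461 s.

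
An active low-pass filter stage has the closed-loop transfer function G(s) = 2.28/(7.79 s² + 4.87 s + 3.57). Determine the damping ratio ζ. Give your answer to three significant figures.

ζ ≈ 0.462

Dividing through by 7.79: denominator becomes s² + 0.6252 s + 0.4583.
So ω_n = √0.4583 = 0.677 rad/s and ζ = 0.6252/(2·0.677) = 0.462.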